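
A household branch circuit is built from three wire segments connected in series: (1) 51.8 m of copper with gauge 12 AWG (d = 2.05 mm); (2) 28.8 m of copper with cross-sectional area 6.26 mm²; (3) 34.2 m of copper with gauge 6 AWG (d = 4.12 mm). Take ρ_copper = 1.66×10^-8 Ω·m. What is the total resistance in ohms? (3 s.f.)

0.379 Ω

Seg 1: A = π(2.05/2 mm)² = π(1.0250e-03 m)² = 3.301e-06 m²
R_1 = (1.66×10^-8)(51.8)/(3.301e-06) = 0.2605 Ω
Seg 2: A = 6.26 mm² = 6.260e-06 m²
R_2 = (1.66×10^-8)(28.8)/(6.260e-06) = 0.07637 Ω
Seg 3: A = π(4.12/2 mm)² = π(2.0600e-03 m)² = 1.333e-05 m²
R_3 = (1.66×10^-8)(34.2)/(1.333e-05) = 0.04258 Ω
R_total = R_1 + R_2 + R_3 = 0.379 Ω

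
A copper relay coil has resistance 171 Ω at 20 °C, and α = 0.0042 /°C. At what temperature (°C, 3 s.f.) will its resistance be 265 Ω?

R = R₀(1 + α(T − T₀)) ⇒ T = T₀ + (R/R₀ − 1)/α
T = 20 + (265/171 − 1)/0.0042 = 20 + (0.5497)/0.0042 = 151 °C

151 °C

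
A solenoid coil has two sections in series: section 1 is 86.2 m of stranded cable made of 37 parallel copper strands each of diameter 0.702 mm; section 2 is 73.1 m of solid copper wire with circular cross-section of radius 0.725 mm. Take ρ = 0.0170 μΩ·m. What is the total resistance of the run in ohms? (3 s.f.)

ρ = 0.0170 μΩ·m = 1.70×10^-8 Ω·m
Section 1: A_strand = π(3.5100e-04)² = 3.870e-07 m²; R₁ = ρL/(N·A_s) = (1.70×10^-8)(86.2)/(37×3.870e-07) = 0.1023 Ω
Section 2: A = πr² = π(7.2500e-04 m)² = 1.651e-06 m²
R₂ = (1.70×10^-8)(73.1)/(1.651e-06) = 0.7526 Ω
R = R₁ + R₂ = 0.855 Ω

0.855 Ω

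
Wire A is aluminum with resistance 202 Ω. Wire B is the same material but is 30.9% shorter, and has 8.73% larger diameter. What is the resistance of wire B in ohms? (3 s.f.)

R ∝ L/d², so R_B/R_A = (1 − 30.9/100) × (1 + 8.73/100)⁻²
= 0.691 × 0.8459 = 0.5845
R_B = 0.5845 × 202 = 118 Ω

118 Ω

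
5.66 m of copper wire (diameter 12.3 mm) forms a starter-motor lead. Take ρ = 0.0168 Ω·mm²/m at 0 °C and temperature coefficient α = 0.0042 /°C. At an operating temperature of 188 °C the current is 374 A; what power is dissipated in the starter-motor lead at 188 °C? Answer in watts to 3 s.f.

ρ = 0.0168 Ω·mm²/m = 1.68×10^-8 Ω·m
A = π(d/2)² = π(6.1500e-03 m)² = 1.188e-04 m²
R₍0₎ = ρL/A = (1.68×10^-8)(5.66)/(1.188e-04) = 8.002×10^-4 Ω
R₍188₎ = R₍0₎(1 + αΔT) = 8.002×10^-4 × (1 + 0.0042×188) = 0.001432 Ω
P = I²R = (374)² × 0.001432 = 200 W

200 W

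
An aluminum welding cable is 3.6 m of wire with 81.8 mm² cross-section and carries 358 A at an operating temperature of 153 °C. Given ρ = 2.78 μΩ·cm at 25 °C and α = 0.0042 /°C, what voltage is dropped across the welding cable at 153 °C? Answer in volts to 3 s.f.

ρ = 2.78 μΩ·cm = 2.78×10^-8 Ω·m
A = 81.8 mm² = 8.180e-05 m²
R₍25₎ = ρL/A = (2.78×10^-8)(3.6)/(8.180e-05) = 0.001223 Ω
R₍153₎ = R₍25₎(1 + αΔT) = 0.001223 × (1 + 0.0042×128) = 0.001881 Ω
V = IR = 358 × 0.001881 = 0.673 V

0.673 V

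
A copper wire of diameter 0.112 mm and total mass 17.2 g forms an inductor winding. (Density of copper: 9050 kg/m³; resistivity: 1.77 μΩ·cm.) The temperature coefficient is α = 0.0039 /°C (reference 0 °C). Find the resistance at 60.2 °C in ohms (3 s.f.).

428 Ω

ρ = 1.77 μΩ·cm = 1.77×10^-8 Ω·m
A = π(d/2)² = π(5.6000e-05 m)² = 9.8520e-09 m²
L = m/(density·A) = 0.0172/(9050×9.8520e-09) = 192.9 m
R = ρL/A = (1.77×10^-8)(192.9)/(9.8520e-09) = 346.6 Ω
R(60.2 °C) = 346.6 × (1 + 0.0039×60.2) = 428 Ω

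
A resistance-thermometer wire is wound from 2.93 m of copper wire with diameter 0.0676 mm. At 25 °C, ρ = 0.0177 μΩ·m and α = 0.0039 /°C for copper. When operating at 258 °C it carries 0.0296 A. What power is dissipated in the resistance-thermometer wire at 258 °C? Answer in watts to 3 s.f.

0.0242 W

ρ = 0.0177 μΩ·m = 1.77×10^-8 Ω·m
A = π(d/2)² = π(3.3800e-05 m)² = 3.589e-09 m²
R₍25₎ = ρL/A = (1.77×10^-8)(2.93)/(3.589e-09) = 14.45 Ω
R₍258₎ = R₍25₎(1 + αΔT) = 14.45 × (1 + 0.0039×233) = 27.58 Ω
P = I²R = (0.0296)² × 27.58 = 0.0242 W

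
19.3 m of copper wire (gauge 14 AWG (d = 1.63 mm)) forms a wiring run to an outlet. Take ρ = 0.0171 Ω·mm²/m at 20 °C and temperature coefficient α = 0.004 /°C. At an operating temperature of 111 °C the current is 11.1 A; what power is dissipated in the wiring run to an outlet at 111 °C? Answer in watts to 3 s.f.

26.6 W

ρ = 0.0171 Ω·mm²/m = 1.71×10^-8 Ω·m
A = π(1.63/2 mm)² = π(8.1500e-04 m)² = 2.087e-06 m²
R₍20₎ = ρL/A = (1.71×10^-8)(19.3)/(2.087e-06) = 0.1582 Ω
R₍111₎ = R₍20₎(1 + αΔT) = 0.1582 × (1 + 0.004×91) = 0.2157 Ω
P = I²R = (11.1)² × 0.2157 = 26.6 W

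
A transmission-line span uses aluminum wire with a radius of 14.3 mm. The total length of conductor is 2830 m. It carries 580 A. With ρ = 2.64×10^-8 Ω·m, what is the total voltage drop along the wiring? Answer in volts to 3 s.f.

A = πr² = π(1.4300e-02 m)² = 6.424e-04 m²
R = ρL/A = (2.64×10^-8)(2830)/(6.424e-04) = 0.1163 Ω
V = IR = 580 × 0.1163 = 67.5 V

67.5 V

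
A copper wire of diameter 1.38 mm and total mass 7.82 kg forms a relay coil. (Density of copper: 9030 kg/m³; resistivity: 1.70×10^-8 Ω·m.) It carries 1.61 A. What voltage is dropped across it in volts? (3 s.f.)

10.6 V

A = π(d/2)² = π(6.9000e-04 m)² = 1.4957e-06 m²
L = m/(density·A) = 7.82/(9030×1.4957e-06) = 579 m
R = ρL/A = (1.70×10^-8)(579)/(1.4957e-06) = 6.581 Ω
V = IR = 1.61 × 6.581 = 10.6 V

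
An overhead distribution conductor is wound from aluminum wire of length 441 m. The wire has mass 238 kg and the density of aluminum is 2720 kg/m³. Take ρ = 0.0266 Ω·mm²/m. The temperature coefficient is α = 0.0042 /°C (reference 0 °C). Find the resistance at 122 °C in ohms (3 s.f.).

0.0894 Ω

ρ = 0.0266 Ω·mm²/m = 2.66×10^-8 Ω·m
A = m/(density·L) = 238/(2720×441) = 1.9841e-04 m²
R = ρL/A = (2.66×10^-8)(441)/(1.9841e-04) = 0.05912 Ω
R(122 °C) = 0.05912 × (1 + 0.0042×122) = 0.0894 Ω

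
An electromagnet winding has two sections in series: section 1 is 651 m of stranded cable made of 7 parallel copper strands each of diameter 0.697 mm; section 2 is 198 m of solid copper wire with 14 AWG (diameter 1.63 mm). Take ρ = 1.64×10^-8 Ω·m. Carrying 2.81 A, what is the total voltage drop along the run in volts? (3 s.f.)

15.6 V

Section 1: A_strand = π(3.4850e-04)² = 3.816e-07 m²; R₁ = ρL/(N·A_s) = (1.64×10^-8)(651)/(7×3.816e-07) = 3.997 Ω
Section 2: A = π(1.63/2 mm)² = π(8.1500e-04 m)² = 2.087e-06 m²
R₂ = (1.64×10^-8)(198)/(2.087e-06) = 1.556 Ω
R = R₁ + R₂ = 5.553 Ω
V = IR = 2.81 × 5.553 = 15.6 V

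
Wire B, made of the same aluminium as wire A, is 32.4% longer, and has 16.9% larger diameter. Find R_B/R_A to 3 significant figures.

0.969

R ∝ L/d², so R_B/R_A = (1 + 32.4/100) × (1 + 16.9/100)⁻²
= 1.324 × 0.7318 = 0.969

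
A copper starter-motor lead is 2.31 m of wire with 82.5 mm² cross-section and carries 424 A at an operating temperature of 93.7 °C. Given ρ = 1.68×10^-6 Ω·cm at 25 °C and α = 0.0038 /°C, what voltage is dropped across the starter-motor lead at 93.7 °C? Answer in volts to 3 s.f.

ρ = 1.68×10^-6 Ω·cm = 1.68×10^-8 Ω·m
A = 82.5 mm² = 8.250e-05 m²
R₍25₎ = ρL/A = (1.68×10^-8)(2.31)/(8.250e-05) = 4.704×10^-4 Ω
R₍93.7₎ = R₍25₎(1 + αΔT) = 4.704×10^-4 × (1 + 0.0038×68.7) = 5.932×10^-4 Ω
V = IR = 424 × 5.932×10^-4 = 0.252 V

0.252 V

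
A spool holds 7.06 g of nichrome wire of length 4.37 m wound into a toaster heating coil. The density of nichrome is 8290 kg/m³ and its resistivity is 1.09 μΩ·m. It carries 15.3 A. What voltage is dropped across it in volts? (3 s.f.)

ρ = 1.09 μΩ·m = 1.09×10^-6 Ω·m
A = m/(density·L) = 0.00706/(8290×4.37) = 1.9488e-07 m²
R = ρL/A = (1.09×10^-6)(4.37)/(1.9488e-07) = 24.44 Ω
V = IR = 15.3 × 24.44 = 374 V

374 V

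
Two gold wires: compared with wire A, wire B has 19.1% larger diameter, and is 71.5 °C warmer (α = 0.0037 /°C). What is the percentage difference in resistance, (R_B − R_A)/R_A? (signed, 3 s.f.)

-10.9%

R ∝ ρL/d² with ρ ∝ (1+αΔT), so R_B/R_A = (1 + 19.1/100)⁻² × (1 + 0.0037×71.5)
= 0.705 × 1.265 = 0.8915
(R_B − R_A)/R_A = 0.8915 − 1 = -10.9%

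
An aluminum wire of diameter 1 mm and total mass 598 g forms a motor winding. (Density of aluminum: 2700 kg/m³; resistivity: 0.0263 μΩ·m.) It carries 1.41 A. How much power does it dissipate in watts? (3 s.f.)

18.8 W

ρ = 0.0263 μΩ·m = 2.63×10^-8 Ω·m
A = π(d/2)² = π(5.0000e-04 m)² = 7.8540e-07 m²
L = m/(density·A) = 0.598/(2700×7.8540e-07) = 282 m
R = ρL/A = (2.63×10^-8)(282)/(7.8540e-07) = 9.443 Ω
P = I²R = (1.41)² × 9.443 = 18.8 W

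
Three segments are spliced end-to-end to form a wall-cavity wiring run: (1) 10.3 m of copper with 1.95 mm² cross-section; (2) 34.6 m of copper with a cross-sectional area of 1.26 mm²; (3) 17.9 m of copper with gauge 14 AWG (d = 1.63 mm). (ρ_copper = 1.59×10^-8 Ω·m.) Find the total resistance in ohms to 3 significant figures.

0.657 Ω

Seg 1: A = 1.95 mm² = 1.950e-06 m²
R_1 = (1.59×10^-8)(10.3)/(1.950e-06) = 0.08398 Ω
Seg 2: A = 1.26 mm² = 1.260e-06 m²
R_2 = (1.59×10^-8)(34.6)/(1.260e-06) = 0.4366 Ω
Seg 3: A = π(1.63/2 mm)² = π(8.1500e-04 m)² = 2.087e-06 m²
R_3 = (1.59×10^-8)(17.9)/(2.087e-06) = 0.1364 Ω
R_total = R_1 + R_2 + R_3 = 0.657 Ω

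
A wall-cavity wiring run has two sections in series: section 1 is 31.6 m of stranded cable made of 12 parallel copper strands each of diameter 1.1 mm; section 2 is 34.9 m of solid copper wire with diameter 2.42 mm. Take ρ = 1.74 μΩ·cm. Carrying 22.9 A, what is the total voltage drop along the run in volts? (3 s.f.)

ρ = 1.74 μΩ·cm = 1.74×10^-8 Ω·m
Section 1: A_strand = π(5.5000e-04)² = 9.503e-07 m²; R₁ = ρL/(N·A_s) = (1.74×10^-8)(31.6)/(12×9.503e-07) = 0.04821 Ω
Section 2: A = π(d/2)² = π(1.2100e-03 m)² = 4.600e-06 m²
R₂ = (1.74×10^-8)(34.9)/(4.600e-06) = 0.132 Ω
R = R₁ + R₂ = 0.1802 Ω
V = IR = 22.9 × 0.1802 = 4.13 V

4.13 V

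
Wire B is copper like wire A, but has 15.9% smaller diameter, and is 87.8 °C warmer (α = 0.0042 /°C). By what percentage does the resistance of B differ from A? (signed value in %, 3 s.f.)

R ∝ ρL/d² with ρ ∝ (1+αΔT), so R_B/R_A = (1 − 15.9/100)⁻² × (1 + 0.0042×87.8)
= 1.414 × 1.369 = 1.935
(R_B − R_A)/R_A = 1.935 − 1 = 93.5%

93.5%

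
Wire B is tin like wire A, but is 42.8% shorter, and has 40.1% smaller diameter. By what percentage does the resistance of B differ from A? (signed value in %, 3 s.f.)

59.4%

R ∝ L/d², so R_B/R_A = (1 − 42.8/100) × (1 − 40.1/100)⁻²
= 0.572 × 2.787 = 1.594
(R_B − R_A)/R_A = 1.594 − 1 = 59.4%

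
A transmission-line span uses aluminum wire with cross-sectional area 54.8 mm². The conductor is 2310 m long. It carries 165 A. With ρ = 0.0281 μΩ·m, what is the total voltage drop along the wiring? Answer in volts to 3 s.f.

195 V

ρ = 0.0281 μΩ·m = 2.81×10^-8 Ω·m
A = 54.8 mm² = 5.480e-05 m²
R = ρL/A = (2.81×10^-8)(2310)/(5.480e-05) = 1.185 Ω
V = IR = 165 × 1.185 = 195 V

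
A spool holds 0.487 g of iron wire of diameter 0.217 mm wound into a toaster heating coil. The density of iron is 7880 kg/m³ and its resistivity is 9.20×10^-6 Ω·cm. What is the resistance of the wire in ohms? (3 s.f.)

ρ = 9.20×10^-6 Ω·cm = 9.20×10^-8 Ω·m
A = π(d/2)² = π(1.0850e-04 m)² = 3.6984e-08 m²
L = m/(density·A) = 4.870×10^-4/(7880×3.6984e-08) = 1.671 m
R = ρL/A = (9.20×10^-8)(1.671)/(3.6984e-08) = 4.16 Ω

4.16 Ω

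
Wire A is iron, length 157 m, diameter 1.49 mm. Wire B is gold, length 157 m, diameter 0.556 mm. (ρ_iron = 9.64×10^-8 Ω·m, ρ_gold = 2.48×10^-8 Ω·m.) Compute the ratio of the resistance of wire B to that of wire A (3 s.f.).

R ∝ ρL/d², so R_B/R_A = (ρ_B/ρ_A) × (d_A/d_B)²
= (2.48×10^-8/9.64×10^-8) × (1.49/0.556)² = 1.85

1.85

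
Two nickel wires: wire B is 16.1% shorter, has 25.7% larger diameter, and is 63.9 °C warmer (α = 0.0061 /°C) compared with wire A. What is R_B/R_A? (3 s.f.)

0.738

R ∝ ρL/d² with ρ ∝ (1+αΔT), so R_B/R_A = (1 − 16.1/100) × (1 + 25.7/100)⁻² × (1 + 0.0061×63.9)
= 0.839 × 0.6329 × 1.39 = 0.738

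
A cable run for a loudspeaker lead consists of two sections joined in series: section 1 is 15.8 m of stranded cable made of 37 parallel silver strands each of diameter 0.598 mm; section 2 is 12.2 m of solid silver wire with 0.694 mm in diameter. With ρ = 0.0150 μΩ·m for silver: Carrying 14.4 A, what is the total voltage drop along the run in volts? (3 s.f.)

7.29 V

ρ = 0.0150 μΩ·m = 1.50×10^-8 Ω·m
Section 1: A_strand = π(2.9900e-04)² = 2.809e-07 m²; R₁ = ρL/(N·A_s) = (1.50×10^-8)(15.8)/(37×2.809e-07) = 0.02281 Ω
Section 2: A = π(d/2)² = π(3.4700e-04 m)² = 3.783e-07 m²
R₂ = (1.50×10^-8)(12.2)/(3.783e-07) = 0.4838 Ω
R = R₁ + R₂ = 0.5066 Ω
V = IR = 14.4 × 0.5066 = 7.29 V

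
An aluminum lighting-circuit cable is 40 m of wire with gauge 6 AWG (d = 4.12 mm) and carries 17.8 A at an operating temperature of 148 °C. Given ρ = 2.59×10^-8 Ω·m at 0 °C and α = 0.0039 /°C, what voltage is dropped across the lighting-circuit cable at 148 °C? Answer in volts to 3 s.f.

2.18 V

A = π(4.12/2 mm)² = π(2.0600e-03 m)² = 1.333e-05 m²
R₍0₎ = ρL/A = (2.59×10^-8)(40)/(1.333e-05) = 0.07771 Ω
R₍148₎ = R₍0₎(1 + αΔT) = 0.07771 × (1 + 0.0039×148) = 0.1226 Ω
V = IR = 17.8 × 0.1226 = 2.18 V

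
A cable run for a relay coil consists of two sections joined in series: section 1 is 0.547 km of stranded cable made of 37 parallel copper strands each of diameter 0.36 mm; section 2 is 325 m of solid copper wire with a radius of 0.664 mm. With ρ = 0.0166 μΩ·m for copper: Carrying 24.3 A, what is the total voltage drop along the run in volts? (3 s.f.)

ρ = 0.0166 μΩ·m = 1.66×10^-8 Ω·m
Section 1: A_strand = π(1.8000e-04)² = 1.018e-07 m²; R₁ = ρL/(N·A_s) = (1.66×10^-8)(547)/(37×1.018e-07) = 2.411 Ω
Section 2: A = πr² = π(6.6400e-04 m)² = 1.385e-06 m²
R₂ = (1.66×10^-8)(325)/(1.385e-06) = 3.895 Ω
R = R₁ + R₂ = 6.306 Ω
V = IR = 24.3 × 6.306 = 153 V

153 V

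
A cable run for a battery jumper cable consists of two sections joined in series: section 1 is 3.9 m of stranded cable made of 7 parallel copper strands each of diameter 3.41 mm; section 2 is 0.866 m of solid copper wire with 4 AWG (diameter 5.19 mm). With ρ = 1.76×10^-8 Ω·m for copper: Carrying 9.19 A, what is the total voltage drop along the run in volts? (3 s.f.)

0.0165 V

Section 1: A_strand = π(1.7050e-03)² = 9.133e-06 m²; R₁ = ρL/(N·A_s) = (1.76×10^-8)(3.9)/(7×9.133e-06) = 0.001074 Ω
Section 2: A = π(5.19/2 mm)² = π(2.5950e-03 m)² = 2.116e-05 m²
R₂ = (1.76×10^-8)(0.866)/(2.116e-05) = 7.205×10^-4 Ω
R = R₁ + R₂ = 0.001794 Ω
V = IR = 9.19 × 0.001794 = 0.0165 V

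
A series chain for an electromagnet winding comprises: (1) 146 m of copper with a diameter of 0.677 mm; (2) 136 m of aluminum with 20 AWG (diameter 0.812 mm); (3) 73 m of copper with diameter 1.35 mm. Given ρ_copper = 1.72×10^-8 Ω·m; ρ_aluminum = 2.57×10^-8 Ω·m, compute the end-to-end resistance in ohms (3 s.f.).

Seg 1: A = π(d/2)² = π(3.3850e-04 m)² = 3.600e-07 m²
R_1 = (1.72×10^-8)(146)/(3.600e-07) = 6.976 Ω
Seg 2: A = π(0.812/2 mm)² = π(4.0600e-04 m)² = 5.178e-07 m²
R_2 = (2.57×10^-8)(136)/(5.178e-07) = 6.749 Ω
Seg 3: A = π(d/2)² = π(6.7500e-04 m)² = 1.431e-06 m²
R_3 = (1.72×10^-8)(73)/(1.431e-06) = 0.8772 Ω
R_total = R_1 + R_2 + R_3 = 14.6 Ω

14.6 Ω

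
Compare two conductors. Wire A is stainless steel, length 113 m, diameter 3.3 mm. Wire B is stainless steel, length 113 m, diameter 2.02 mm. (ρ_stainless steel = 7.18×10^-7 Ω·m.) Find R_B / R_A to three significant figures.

R ∝ ρL/d², so R_B/R_A = (d_A/d_B)²
= (3.3/2.02)² = 2.67

2.67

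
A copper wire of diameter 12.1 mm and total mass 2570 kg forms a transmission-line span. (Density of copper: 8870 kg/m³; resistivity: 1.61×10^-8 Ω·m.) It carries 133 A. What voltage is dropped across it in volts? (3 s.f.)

46.9 V

A = π(d/2)² = π(6.0500e-03 m)² = 1.1499e-04 m²
L = m/(density·A) = 2570/(8870×1.1499e-04) = 2520 m
R = ρL/A = (1.61×10^-8)(2520)/(1.1499e-04) = 0.3528 Ω
V = IR = 133 × 0.3528 = 46.9 V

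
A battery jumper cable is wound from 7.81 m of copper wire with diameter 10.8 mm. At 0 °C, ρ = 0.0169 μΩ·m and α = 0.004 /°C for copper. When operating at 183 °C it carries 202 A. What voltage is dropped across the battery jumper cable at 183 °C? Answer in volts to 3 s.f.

0.504 V

ρ = 0.0169 μΩ·m = 1.69×10^-8 Ω·m
A = π(d/2)² = π(5.4000e-03 m)² = 9.161e-05 m²
R₍0₎ = ρL/A = (1.69×10^-8)(7.81)/(9.161e-05) = 0.001441 Ω
R₍183₎ = R₍0₎(1 + αΔT) = 0.001441 × (1 + 0.004×183) = 0.002495 Ω
V = IR = 202 × 0.002495 = 0.504 V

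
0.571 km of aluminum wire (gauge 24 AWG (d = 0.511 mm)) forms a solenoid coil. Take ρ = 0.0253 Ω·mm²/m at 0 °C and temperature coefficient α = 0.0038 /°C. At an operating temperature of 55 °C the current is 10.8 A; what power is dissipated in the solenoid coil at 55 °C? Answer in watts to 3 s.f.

9930 W

ρ = 0.0253 Ω·mm²/m = 2.53×10^-8 Ω·m
A = π(0.511/2 mm)² = π(2.5550e-04 m)² = 2.051e-07 m²
R₍0₎ = ρL/A = (2.53×10^-8)(571)/(2.051e-07) = 70.44 Ω
R₍55₎ = R₍0₎(1 + αΔT) = 70.44 × (1 + 0.0038×55) = 85.16 Ω
P = I²R = (10.8)² × 85.16 = 9930 W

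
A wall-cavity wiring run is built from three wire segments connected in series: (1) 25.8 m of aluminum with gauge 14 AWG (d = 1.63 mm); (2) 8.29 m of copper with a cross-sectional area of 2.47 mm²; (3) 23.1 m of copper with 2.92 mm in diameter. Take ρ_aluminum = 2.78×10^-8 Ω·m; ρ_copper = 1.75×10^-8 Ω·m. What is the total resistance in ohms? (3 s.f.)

Seg 1: A = π(1.63/2 mm)² = π(8.1500e-04 m)² = 2.087e-06 m²
R_1 = (2.78×10^-8)(25.8)/(2.087e-06) = 0.3437 Ω
Seg 2: A = 2.47 mm² = 2.470e-06 m²
R_2 = (1.75×10^-8)(8.29)/(2.470e-06) = 0.05873 Ω
Seg 3: A = π(d/2)² = π(1.4600e-03 m)² = 6.697e-06 m²
R_3 = (1.75×10^-8)(23.1)/(6.697e-06) = 0.06037 Ω
R_total = R_1 + R_2 + R_3 = 0.463 Ω

0.463 Ω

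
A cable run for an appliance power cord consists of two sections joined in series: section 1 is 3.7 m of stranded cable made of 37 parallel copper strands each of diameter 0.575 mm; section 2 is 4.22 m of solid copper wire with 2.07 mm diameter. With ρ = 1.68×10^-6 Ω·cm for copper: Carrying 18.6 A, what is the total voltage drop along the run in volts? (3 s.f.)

ρ = 1.68×10^-6 Ω·cm = 1.68×10^-8 Ω·m
Section 1: A_strand = π(2.8750e-04)² = 2.597e-07 m²; R₁ = ρL/(N·A_s) = (1.68×10^-8)(3.7)/(37×2.597e-07) = 0.00647 Ω
Section 2: A = π(d/2)² = π(1.0350e-03 m)² = 3.365e-06 m²
R₂ = (1.68×10^-8)(4.22)/(3.365e-06) = 0.02107 Ω
R = R₁ + R₂ = 0.02754 Ω
V = IR = 18.6 × 0.02754 = 0.512 V

0.512 V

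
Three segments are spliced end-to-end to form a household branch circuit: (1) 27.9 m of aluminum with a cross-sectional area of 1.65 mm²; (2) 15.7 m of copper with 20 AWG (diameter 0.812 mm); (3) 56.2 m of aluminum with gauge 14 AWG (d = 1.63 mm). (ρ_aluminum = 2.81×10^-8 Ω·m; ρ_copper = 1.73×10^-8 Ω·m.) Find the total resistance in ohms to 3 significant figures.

1.76 Ω

Seg 1: A = 1.65 mm² = 1.650e-06 m²
R_1 = (2.81×10^-8)(27.9)/(1.650e-06) = 0.4751 Ω
Seg 2: A = π(0.812/2 mm)² = π(4.0600e-04 m)² = 5.178e-07 m²
R_2 = (1.73×10^-8)(15.7)/(5.178e-07) = 0.5245 Ω
Seg 3: A = π(1.63/2 mm)² = π(8.1500e-04 m)² = 2.087e-06 m²
R_3 = (2.81×10^-8)(56.2)/(2.087e-06) = 0.7568 Ω
R_total = R_1 + R_2 + R_3 = 1.76 Ω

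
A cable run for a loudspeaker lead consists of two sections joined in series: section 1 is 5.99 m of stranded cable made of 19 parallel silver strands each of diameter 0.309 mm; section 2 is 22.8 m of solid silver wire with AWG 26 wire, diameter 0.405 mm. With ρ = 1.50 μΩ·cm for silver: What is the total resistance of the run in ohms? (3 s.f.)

2.72 Ω

ρ = 1.50 μΩ·cm = 1.50×10^-8 Ω·m
Section 1: A_strand = π(1.5450e-04)² = 7.499e-08 m²; R₁ = ρL/(N·A_s) = (1.50×10^-8)(5.99)/(19×7.499e-08) = 0.06306 Ω
Section 2: A = π(0.405/2 mm)² = π(2.0250e-04 m)² = 1.288e-07 m²
R₂ = (1.50×10^-8)(22.8)/(1.288e-07) = 2.655 Ω
R = R₁ + R₂ = 2.72 Ω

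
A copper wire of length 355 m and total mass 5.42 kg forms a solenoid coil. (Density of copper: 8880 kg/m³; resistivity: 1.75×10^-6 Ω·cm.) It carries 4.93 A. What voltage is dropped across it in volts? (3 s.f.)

17.8 V

ρ = 1.75×10^-6 Ω·cm = 1.75×10^-8 Ω·m
A = m/(density·L) = 5.42/(8880×355) = 1.7193e-06 m²
R = ρL/A = (1.75×10^-8)(355)/(1.7193e-06) = 3.613 Ω
V = IR = 4.93 × 3.613 = 17.8 V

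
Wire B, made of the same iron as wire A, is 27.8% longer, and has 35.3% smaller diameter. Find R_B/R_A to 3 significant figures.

R ∝ L/d², so R_B/R_A = (1 + 27.8/100) × (1 − 35.3/100)⁻²
= 1.278 × 2.389 = 3.05

3.05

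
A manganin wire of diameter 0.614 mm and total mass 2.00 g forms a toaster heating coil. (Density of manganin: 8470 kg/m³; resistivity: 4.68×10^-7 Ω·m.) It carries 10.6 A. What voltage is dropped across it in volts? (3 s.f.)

13.4 V

A = π(d/2)² = π(3.0700e-04 m)² = 2.9609e-07 m²
L = m/(density·A) = 0.002/(8470×2.9609e-07) = 0.7975 m
R = ρL/A = (4.68×10^-7)(0.7975)/(2.9609e-07) = 1.26 Ω
V = IR = 10.6 × 1.26 = 13.4 V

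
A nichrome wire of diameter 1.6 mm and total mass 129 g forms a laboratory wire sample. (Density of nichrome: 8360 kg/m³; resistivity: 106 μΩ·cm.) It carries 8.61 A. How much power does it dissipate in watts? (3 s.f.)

300 W

ρ = 106 μΩ·cm = 1.06×10^-6 Ω·m
A = π(d/2)² = π(8.0000e-04 m)² = 2.0106e-06 m²
L = m/(density·A) = 0.129/(8360×2.0106e-06) = 7.675 m
R = ρL/A = (1.06×10^-6)(7.675)/(2.0106e-06) = 4.046 Ω
P = I²R = (8.61)² × 4.046 = 300 W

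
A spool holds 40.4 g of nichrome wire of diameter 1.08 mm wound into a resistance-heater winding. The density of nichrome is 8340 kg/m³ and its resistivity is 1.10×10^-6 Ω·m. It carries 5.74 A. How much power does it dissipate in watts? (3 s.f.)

209 W

A = π(d/2)² = π(5.4000e-04 m)² = 9.1609e-07 m²
L = m/(density·A) = 0.0404/(8340×9.1609e-07) = 5.288 m
R = ρL/A = (1.10×10^-6)(5.288)/(9.1609e-07) = 6.349 Ω
P = I²R = (5.74)² × 6.349 = 209 W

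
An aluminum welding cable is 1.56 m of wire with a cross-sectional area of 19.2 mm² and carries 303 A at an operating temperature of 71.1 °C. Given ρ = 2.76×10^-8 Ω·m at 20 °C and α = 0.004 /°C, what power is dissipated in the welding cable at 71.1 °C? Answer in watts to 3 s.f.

A = 19.2 mm² = 1.920e-05 m²
R₍20₎ = ρL/A = (2.76×10^-8)(1.56)/(1.920e-05) = 0.002243 Ω
R₍71.1₎ = R₍20₎(1 + αΔT) = 0.002243 × (1 + 0.004×51.1) = 0.002701 Ω
P = I²R = (303)² × 0.002701 = 248 W

248 W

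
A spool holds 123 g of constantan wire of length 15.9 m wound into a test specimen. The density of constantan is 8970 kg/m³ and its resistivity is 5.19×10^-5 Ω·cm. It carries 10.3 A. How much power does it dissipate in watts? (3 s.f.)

1020 W

ρ = 5.19×10^-5 Ω·cm = 5.19×10^-7 Ω·m
A = m/(density·L) = 0.123/(8970×15.9) = 8.6241e-07 m²
R = ρL/A = (5.19×10^-7)(15.9)/(8.6241e-07) = 9.569 Ω
P = I²R = (10.3)² × 9.569 = 1020 W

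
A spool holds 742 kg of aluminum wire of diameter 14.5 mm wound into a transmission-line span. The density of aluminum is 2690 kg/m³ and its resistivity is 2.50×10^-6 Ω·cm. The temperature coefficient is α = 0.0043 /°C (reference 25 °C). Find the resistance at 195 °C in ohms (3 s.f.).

ρ = 2.50×10^-6 Ω·cm = 2.50×10^-8 Ω·m
A = π(d/2)² = π(7.2500e-03 m)² = 1.6513e-04 m²
L = m/(density·A) = 742/(2690×1.6513e-04) = 1670 m
R = ρL/A = (2.50×10^-8)(1670)/(1.6513e-04) = 0.2529 Ω
R(195 °C) = 0.2529 × (1 + 0.0043×170) = 0.438 Ω

0.438 Ω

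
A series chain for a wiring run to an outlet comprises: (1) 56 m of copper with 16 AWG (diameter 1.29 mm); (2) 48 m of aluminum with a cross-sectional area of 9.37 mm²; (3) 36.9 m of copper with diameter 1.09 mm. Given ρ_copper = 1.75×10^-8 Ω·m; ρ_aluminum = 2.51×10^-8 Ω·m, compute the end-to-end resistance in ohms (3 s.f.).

Seg 1: A = π(1.29/2 mm)² = π(6.4500e-04 m)² = 1.307e-06 m²
R_1 = (1.75×10^-8)(56)/(1.307e-06) = 0.7498 Ω
Seg 2: A = 9.37 mm² = 9.370e-06 m²
R_2 = (2.51×10^-8)(48)/(9.370e-06) = 0.1286 Ω
Seg 3: A = π(d/2)² = π(5.4500e-04 m)² = 9.331e-07 m²
R_3 = (1.75×10^-8)(36.9)/(9.331e-07) = 0.692 Ω
R_total = R_1 + R_2 + R_3 = 1.57 Ω

1.57 Ω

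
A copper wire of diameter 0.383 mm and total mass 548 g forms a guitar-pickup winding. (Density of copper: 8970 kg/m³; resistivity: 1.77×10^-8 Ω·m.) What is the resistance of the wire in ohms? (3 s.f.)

A = π(d/2)² = π(1.9150e-04 m)² = 1.1521e-07 m²
L = m/(density·A) = 0.548/(8970×1.1521e-07) = 530.3 m
R = ρL/A = (1.77×10^-8)(530.3)/(1.1521e-07) = 81.5 Ω

81.5 Ω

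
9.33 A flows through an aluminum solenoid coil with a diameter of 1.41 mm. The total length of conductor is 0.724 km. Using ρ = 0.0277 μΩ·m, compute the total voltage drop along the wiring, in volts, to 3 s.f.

120 V

ρ = 0.0277 μΩ·m = 2.77×10^-8 Ω·m
A = π(d/2)² = π(7.0500e-04 m)² = 1.561e-06 m²
R = ρL/A = (2.77×10^-8)(724)/(1.561e-06) = 12.84 Ω
V = IR = 9.33 × 12.84 = 120 V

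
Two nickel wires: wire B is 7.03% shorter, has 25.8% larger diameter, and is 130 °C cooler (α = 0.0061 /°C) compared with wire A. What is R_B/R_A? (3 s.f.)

0.122

R ∝ ρL/d² with ρ ∝ (1+αΔT), so R_B/R_A = (1 − 7.03/100) × (1 + 25.8/100)⁻² × (1 − 0.0061×130)
= 0.9297 × 0.6319 × 0.207 = 0.122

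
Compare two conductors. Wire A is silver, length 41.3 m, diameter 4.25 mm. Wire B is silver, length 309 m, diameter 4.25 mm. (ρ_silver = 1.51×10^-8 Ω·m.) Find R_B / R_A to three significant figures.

R ∝ ρL/d², so R_B/R_A = (L_B/L_A)
= (309/41.3) = 7.48

7.48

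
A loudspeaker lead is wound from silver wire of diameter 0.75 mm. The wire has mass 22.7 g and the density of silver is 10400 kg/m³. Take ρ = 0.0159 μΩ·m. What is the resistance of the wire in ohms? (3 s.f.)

0.178 Ω

ρ = 0.0159 μΩ·m = 1.59×10^-8 Ω·m
A = π(d/2)² = π(3.7500e-04 m)² = 4.4179e-07 m²
L = m/(density·A) = 0.0227/(10400×4.4179e-07) = 4.941 m
R = ρL/A = (1.59×10^-8)(4.941)/(4.4179e-07) = 0.178 Ω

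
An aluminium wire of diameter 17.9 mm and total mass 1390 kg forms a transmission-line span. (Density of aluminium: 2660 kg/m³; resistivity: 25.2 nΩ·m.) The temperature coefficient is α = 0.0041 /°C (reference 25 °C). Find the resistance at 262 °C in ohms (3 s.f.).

ρ = 25.2 nΩ·m = 2.52×10^-8 Ω·m
A = π(d/2)² = π(8.9500e-03 m)² = 2.5165e-04 m²
L = m/(density·A) = 1390/(2660×2.5165e-04) = 2077 m
R = ρL/A = (2.52×10^-8)(2077)/(2.5165e-04) = 0.2079 Ω
R(262 °C) = 0.2079 × (1 + 0.0041×237) = 0.410 Ω

0.410 Ω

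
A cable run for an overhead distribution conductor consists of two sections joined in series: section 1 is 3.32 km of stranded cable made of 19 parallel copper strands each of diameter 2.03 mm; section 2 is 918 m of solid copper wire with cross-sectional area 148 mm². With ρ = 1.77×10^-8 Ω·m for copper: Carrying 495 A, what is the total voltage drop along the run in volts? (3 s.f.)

527 V

Section 1: A_strand = π(1.0150e-03)² = 3.237e-06 m²; R₁ = ρL/(N·A_s) = (1.77×10^-8)(3320)/(19×3.237e-06) = 0.9556 Ω
Section 2: A = 148 mm² = 1.480e-04 m²
R₂ = (1.77×10^-8)(918)/(1.480e-04) = 0.1098 Ω
R = R₁ + R₂ = 1.065 Ω
V = IR = 495 × 1.065 = 527 V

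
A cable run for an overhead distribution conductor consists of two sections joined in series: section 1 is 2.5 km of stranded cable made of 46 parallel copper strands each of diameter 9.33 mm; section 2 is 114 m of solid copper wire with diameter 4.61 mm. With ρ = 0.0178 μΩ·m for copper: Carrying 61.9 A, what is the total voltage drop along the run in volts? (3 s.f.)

ρ = 0.0178 μΩ·m = 1.78×10^-8 Ω·m
Section 1: A_strand = π(4.6650e-03)² = 6.837e-05 m²; R₁ = ρL/(N·A_s) = (1.78×10^-8)(2500)/(46×6.837e-05) = 0.01415 Ω
Section 2: A = π(d/2)² = π(2.3050e-03 m)² = 1.669e-05 m²
R₂ = (1.78×10^-8)(114)/(1.669e-05) = 0.1216 Ω
R = R₁ + R₂ = 0.1357 Ω
V = IR = 61.9 × 0.1357 = 8.40 V

8.40 V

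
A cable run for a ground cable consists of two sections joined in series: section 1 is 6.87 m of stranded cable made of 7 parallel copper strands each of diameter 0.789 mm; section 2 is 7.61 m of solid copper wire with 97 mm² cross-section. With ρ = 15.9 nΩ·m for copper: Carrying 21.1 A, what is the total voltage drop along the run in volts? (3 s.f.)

0.700 V

ρ = 15.9 nΩ·m = 1.59×10^-8 Ω·m
Section 1: A_strand = π(3.9450e-04)² = 4.889e-07 m²; R₁ = ρL/(N·A_s) = (1.59×10^-8)(6.87)/(7×4.889e-07) = 0.03192 Ω
Section 2: A = 97 mm² = 9.700e-05 m²
R₂ = (1.59×10^-8)(7.61)/(9.700e-05) = 0.001247 Ω
R = R₁ + R₂ = 0.03316 Ω
V = IR = 21.1 × 0.03316 = 0.700 V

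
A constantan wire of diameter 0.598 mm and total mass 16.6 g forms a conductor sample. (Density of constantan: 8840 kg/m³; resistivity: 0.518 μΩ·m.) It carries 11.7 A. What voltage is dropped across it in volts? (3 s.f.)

144 V

ρ = 0.518 μΩ·m = 5.18×10^-7 Ω·m
A = π(d/2)² = π(2.9900e-04 m)² = 2.8086e-07 m²
L = m/(density·A) = 0.0166/(8840×2.8086e-07) = 6.686 m
R = ρL/A = (5.18×10^-7)(6.686)/(2.8086e-07) = 12.33 Ω
V = IR = 11.7 × 12.33 = 144 V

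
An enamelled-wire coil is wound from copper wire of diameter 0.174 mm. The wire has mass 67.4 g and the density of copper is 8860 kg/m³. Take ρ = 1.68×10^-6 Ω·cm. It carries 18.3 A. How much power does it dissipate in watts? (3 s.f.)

75700 W

ρ = 1.68×10^-6 Ω·cm = 1.68×10^-8 Ω·m
A = π(d/2)² = π(8.7000e-05 m)² = 2.3779e-08 m²
L = m/(density·A) = 0.0674/(8860×2.3779e-08) = 319.9 m
R = ρL/A = (1.68×10^-8)(319.9)/(2.3779e-08) = 226 Ω
P = I²R = (18.3)² × 226 = 75700 W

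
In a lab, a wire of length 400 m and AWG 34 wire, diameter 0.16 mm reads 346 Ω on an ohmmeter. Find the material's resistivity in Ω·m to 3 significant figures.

A = π(0.16/2 mm)² = π(8.0000e-05 m)² = 2.011e-08 m²
ρ = RA/L = (346)(2.011e-08)/(400) = 1.74×10^-8 Ω·m

1.74×10^-8 Ω·m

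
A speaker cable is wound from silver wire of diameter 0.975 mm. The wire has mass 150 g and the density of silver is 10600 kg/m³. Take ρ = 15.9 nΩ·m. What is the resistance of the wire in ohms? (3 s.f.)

ρ = 15.9 nΩ·m = 1.59×10^-8 Ω·m
A = π(d/2)² = π(4.8750e-04 m)² = 7.4662e-07 m²
L = m/(density·A) = 0.15/(10600×7.4662e-07) = 18.95 m
R = ρL/A = (1.59×10^-8)(18.95)/(7.4662e-07) = 0.404 Ω

0.404 Ω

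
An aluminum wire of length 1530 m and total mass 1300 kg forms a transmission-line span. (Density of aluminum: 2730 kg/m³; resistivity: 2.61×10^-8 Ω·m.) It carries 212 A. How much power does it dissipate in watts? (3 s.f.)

A = m/(density·L) = 1300/(2730×1530) = 3.1124e-04 m²
R = ρL/A = (2.61×10^-8)(1530)/(3.1124e-04) = 0.1283 Ω
P = I²R = (212)² × 0.1283 = 5770 W

5770 W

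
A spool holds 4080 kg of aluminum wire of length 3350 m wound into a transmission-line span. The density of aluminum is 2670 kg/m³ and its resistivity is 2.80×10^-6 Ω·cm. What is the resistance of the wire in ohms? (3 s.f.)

ρ = 2.80×10^-6 Ω·cm = 2.80×10^-8 Ω·m
A = m/(density·L) = 4080/(2670×3350) = 4.5615e-04 m²
R = ρL/A = (2.80×10^-8)(3350)/(4.5615e-04) = 0.206 Ω

0.206 Ω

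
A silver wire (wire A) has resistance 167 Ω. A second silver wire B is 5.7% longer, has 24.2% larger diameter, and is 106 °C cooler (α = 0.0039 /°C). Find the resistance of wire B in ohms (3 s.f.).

R ∝ ρL/d² with ρ ∝ (1+αΔT), so R_B/R_A = (1 + 5.7/100) × (1 + 24.2/100)⁻² × (1 − 0.0039×106)
= 1.057 × 0.6483 × 0.5866 = 0.4019
R_B = 0.4019 × 167 = 67.1 Ω

67.1 Ω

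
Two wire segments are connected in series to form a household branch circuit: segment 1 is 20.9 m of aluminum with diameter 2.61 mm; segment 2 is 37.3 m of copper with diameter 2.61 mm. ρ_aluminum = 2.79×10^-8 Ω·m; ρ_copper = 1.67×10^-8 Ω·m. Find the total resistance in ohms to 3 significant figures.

0.225 Ω

Segment 1: A = π(d/2)² = π(1.3050e-03 m)² = 5.350e-06 m²
R₁ = ρL/A = (2.79×10^-8)(20.9)/(5.350e-06) = 0.109 Ω
R₂ = (1.67×10^-8)(37.3)/(5.350e-06) = 0.1164 Ω
R = R₁ + R₂ = 0.225 Ω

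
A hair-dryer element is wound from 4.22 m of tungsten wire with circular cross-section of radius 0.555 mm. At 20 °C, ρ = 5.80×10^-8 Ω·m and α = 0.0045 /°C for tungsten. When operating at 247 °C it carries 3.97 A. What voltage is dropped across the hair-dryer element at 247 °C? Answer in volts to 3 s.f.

2.03 V

A = πr² = π(5.5500e-04 m)² = 9.677e-07 m²
R₍20₎ = ρL/A = (5.80×10^-8)(4.22)/(9.677e-07) = 0.2529 Ω
R₍247₎ = R₍20₎(1 + αΔT) = 0.2529 × (1 + 0.0045×227) = 0.5113 Ω
V = IR = 3.97 × 0.5113 = 2.03 V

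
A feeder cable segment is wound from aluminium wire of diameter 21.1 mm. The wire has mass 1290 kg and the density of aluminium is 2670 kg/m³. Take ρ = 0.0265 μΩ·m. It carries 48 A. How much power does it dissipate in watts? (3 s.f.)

ρ = 0.0265 μΩ·m = 2.65×10^-8 Ω·m
A = π(d/2)² = π(1.0550e-02 m)² = 3.4967e-04 m²
L = m/(density·A) = 1290/(2670×3.4967e-04) = 1382 m
R = ρL/A = (2.65×10^-8)(1382)/(3.4967e-04) = 0.1047 Ω
P = I²R = (48)² × 0.1047 = 241 W

241 W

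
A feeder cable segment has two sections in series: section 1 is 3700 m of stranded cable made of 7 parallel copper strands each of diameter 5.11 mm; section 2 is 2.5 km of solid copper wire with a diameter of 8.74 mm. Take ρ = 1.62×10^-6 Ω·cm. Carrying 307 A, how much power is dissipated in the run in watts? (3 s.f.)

1.03×10^5 W

ρ = 1.62×10^-6 Ω·cm = 1.62×10^-8 Ω·m
Section 1: A_strand = π(2.5550e-03)² = 2.051e-05 m²; R₁ = ρL/(N·A_s) = (1.62×10^-8)(3700)/(7×2.051e-05) = 0.4175 Ω
Section 2: A = π(d/2)² = π(4.3700e-03 m)² = 5.999e-05 m²
R₂ = (1.62×10^-8)(2500)/(5.999e-05) = 0.6751 Ω
R = R₁ + R₂ = 1.093 Ω
P = I²R = (307)² × 1.093 = 1.03×10^5 W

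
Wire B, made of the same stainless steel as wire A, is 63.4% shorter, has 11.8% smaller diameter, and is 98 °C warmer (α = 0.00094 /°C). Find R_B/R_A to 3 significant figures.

R ∝ ρL/d² with ρ ∝ (1+αΔT), so R_B/R_A = (1 − 63.4/100) × (1 − 11.8/100)⁻² × (1 + 0.00094×98)
= 0.366 × 1.286 × 1.092 = 0.514

0.514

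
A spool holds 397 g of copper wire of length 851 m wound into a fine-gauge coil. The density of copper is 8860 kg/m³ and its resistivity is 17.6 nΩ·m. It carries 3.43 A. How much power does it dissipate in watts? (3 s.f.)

ρ = 17.6 nΩ·m = 1.76×10^-8 Ω·m
A = m/(density·L) = 0.397/(8860×851) = 5.2653e-08 m²
R = ρL/A = (1.76×10^-8)(851)/(5.2653e-08) = 284.5 Ω
P = I²R = (3.43)² × 284.5 = 3350 W

3350 W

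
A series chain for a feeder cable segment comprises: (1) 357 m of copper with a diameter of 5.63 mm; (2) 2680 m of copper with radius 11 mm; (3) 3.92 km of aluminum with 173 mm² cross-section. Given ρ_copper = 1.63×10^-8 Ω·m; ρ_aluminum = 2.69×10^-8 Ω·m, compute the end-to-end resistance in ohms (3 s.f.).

0.958 Ω

Seg 1: A = π(d/2)² = π(2.8150e-03 m)² = 2.489e-05 m²
R_1 = (1.63×10^-8)(357)/(2.489e-05) = 0.2337 Ω
Seg 2: A = πr² = π(1.1000e-02 m)² = 3.801e-04 m²
R_2 = (1.63×10^-8)(2680)/(3.801e-04) = 0.1149 Ω
Seg 3: A = 173 mm² = 1.730e-04 m²
R_3 = (2.69×10^-8)(3920)/(1.730e-04) = 0.6095 Ω
R_total = R_1 + R_2 + R_3 = 0.958 Ω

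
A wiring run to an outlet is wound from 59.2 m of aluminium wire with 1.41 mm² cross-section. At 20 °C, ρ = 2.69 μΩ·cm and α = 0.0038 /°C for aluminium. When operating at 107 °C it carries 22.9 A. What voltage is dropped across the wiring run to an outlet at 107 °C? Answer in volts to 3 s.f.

ρ = 2.69 μΩ·cm = 2.69×10^-8 Ω·m
A = 1.41 mm² = 1.410e-06 m²
R₍20₎ = ρL/A = (2.69×10^-8)(59.2)/(1.410e-06) = 1.129 Ω
R₍107₎ = R₍20₎(1 + αΔT) = 1.129 × (1 + 0.0038×87) = 1.503 Ω
V = IR = 22.9 × 1.503 = 34.4 V

34.4 V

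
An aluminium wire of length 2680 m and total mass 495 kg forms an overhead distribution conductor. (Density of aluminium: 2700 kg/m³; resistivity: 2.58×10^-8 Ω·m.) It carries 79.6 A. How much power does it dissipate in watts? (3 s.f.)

A = m/(density·L) = 495/(2700×2680) = 6.8408e-05 m²
R = ρL/A = (2.58×10^-8)(2680)/(6.8408e-05) = 1.011 Ω
P = I²R = (79.6)² × 1.011 = 6400 W

6400 W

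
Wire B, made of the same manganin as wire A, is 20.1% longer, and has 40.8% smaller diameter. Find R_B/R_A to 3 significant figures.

3.43

R ∝ L/d², so R_B/R_A = (1 + 20.1/100) × (1 − 40.8/100)⁻²
= 1.201 × 2.853 = 3.43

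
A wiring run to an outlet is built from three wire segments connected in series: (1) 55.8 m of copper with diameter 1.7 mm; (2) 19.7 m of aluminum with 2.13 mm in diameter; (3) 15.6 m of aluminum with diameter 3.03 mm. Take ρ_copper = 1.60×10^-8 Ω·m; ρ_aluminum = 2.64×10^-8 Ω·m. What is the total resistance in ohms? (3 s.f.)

0.596 Ω

Seg 1: A = π(d/2)² = π(8.5000e-04 m)² = 2.270e-06 m²
R_1 = (1.60×10^-8)(55.8)/(2.270e-06) = 0.3933 Ω
Seg 2: A = π(d/2)² = π(1.0650e-03 m)² = 3.563e-06 m²
R_2 = (2.64×10^-8)(19.7)/(3.563e-06) = 0.146 Ω
Seg 3: A = π(d/2)² = π(1.5150e-03 m)² = 7.211e-06 m²
R_3 = (2.64×10^-8)(15.6)/(7.211e-06) = 0.05712 Ω
R_total = R_1 + R_2 + R_3 = 0.596 Ω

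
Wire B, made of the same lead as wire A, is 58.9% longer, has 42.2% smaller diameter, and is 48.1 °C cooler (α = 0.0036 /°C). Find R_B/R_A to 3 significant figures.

3.93

R ∝ ρL/d² with ρ ∝ (1+αΔT), so R_B/R_A = (1 + 58.9/100) × (1 − 42.2/100)⁻² × (1 − 0.0036×48.1)
= 1.589 × 2.993 × 0.8268 = 3.93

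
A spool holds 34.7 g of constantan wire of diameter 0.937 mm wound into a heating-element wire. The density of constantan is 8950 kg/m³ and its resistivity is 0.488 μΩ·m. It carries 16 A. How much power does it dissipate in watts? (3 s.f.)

ρ = 0.488 μΩ·m = 4.88×10^-7 Ω·m
A = π(d/2)² = π(4.6850e-04 m)² = 6.8956e-07 m²
L = m/(density·A) = 0.0347/(8950×6.8956e-07) = 5.623 m
R = ρL/A = (4.88×10^-7)(5.623)/(6.8956e-07) = 3.979 Ω
P = I²R = (16)² × 3.979 = 1020 W

1020 W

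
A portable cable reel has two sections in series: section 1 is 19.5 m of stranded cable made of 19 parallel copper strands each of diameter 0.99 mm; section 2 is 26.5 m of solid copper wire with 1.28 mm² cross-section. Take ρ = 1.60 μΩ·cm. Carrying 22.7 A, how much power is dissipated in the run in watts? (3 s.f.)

ρ = 1.60 μΩ·cm = 1.60×10^-8 Ω·m
Section 1: A_strand = π(4.9500e-04)² = 7.698e-07 m²; R₁ = ρL/(N·A_s) = (1.60×10^-8)(19.5)/(19×7.698e-07) = 0.02133 Ω
Section 2: A = 1.28 mm² = 1.280e-06 m²
R₂ = (1.60×10^-8)(26.5)/(1.280e-06) = 0.3313 Ω
R = R₁ + R₂ = 0.3526 Ω
P = I²R = (22.7)² × 0.3526 = 182 W

182 W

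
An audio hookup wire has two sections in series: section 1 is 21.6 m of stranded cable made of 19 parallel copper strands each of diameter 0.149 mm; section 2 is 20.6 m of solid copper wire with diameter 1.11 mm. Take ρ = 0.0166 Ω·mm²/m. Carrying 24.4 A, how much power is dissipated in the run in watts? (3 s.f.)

855 W

ρ = 0.0166 Ω·mm²/m = 1.66×10^-8 Ω·m
Section 1: A_strand = π(7.4500e-05)² = 1.744e-08 m²; R₁ = ρL/(N·A_s) = (1.66×10^-8)(21.6)/(19×1.744e-08) = 1.082 Ω
Section 2: A = π(d/2)² = π(5.5500e-04 m)² = 9.677e-07 m²
R₂ = (1.66×10^-8)(20.6)/(9.677e-07) = 0.3534 Ω
R = R₁ + R₂ = 1.436 Ω
P = I²R = (24.4)² × 1.436 = 855 W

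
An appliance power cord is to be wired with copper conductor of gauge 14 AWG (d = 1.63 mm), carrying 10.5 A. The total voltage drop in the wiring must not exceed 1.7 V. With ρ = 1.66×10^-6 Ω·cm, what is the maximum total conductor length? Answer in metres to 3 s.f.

ρ = 1.66×10^-6 Ω·cm = 1.66×10^-8 Ω·m
A = π(1.63/2 mm)² = π(8.1500e-04 m)² = 2.087e-06 m²
L_max = V_max·A/(1·ρI) = (1.7)(2.087e-06)/(1.66×10^-8×10.5) = 20.4 m

20.4 m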